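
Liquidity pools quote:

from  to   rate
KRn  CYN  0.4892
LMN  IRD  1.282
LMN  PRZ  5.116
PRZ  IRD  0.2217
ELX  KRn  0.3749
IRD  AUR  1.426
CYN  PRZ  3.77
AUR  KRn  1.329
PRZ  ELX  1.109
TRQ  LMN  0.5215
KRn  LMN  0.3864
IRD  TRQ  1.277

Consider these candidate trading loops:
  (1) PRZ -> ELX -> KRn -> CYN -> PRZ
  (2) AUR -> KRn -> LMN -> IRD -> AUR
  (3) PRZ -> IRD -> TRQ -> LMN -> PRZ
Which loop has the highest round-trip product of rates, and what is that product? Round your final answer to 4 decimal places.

0.9388

(1) 1.109 × 0.3749 × 0.4892 × 3.77 = 0.76679
(2) 1.329 × 0.3864 × 1.282 × 1.426 = 0.93879
(3) 0.2217 × 1.277 × 0.5215 × 5.116 = 0.75534
Highest is cycle (2) at 0.9388 (≤1, no arbitrage).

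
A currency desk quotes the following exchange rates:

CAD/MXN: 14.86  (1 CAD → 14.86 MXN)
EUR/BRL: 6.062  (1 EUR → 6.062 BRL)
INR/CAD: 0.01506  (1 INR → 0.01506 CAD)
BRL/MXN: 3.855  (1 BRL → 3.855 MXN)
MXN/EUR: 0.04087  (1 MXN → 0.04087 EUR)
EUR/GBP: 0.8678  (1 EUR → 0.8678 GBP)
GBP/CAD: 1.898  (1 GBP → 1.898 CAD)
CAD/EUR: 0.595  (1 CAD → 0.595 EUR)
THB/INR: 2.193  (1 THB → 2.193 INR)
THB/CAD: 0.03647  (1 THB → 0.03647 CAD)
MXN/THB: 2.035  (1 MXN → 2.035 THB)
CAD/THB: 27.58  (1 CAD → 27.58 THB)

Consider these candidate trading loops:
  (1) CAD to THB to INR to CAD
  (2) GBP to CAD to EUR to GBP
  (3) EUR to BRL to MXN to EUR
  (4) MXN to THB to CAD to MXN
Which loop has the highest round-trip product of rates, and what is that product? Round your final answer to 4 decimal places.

(1) 27.58 × 2.193 × 0.01506 = 0.91087
(2) 1.898 × 0.595 × 0.8678 = 0.98002
(3) 6.062 × 3.855 × 0.04087 = 0.95509
(4) 2.035 × 0.03647 × 14.86 = 1.10286
Highest is cycle (4) at 1.1029 (>1, arbitrage).

1.1029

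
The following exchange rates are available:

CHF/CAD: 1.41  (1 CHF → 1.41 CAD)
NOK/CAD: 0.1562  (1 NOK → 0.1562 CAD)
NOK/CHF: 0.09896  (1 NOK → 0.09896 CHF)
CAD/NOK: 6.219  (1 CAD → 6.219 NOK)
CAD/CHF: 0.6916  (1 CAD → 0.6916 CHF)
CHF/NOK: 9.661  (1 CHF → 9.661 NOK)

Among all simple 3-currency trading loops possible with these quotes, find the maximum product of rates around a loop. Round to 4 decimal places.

NOK→CAD→CHF→NOK: 0.1562 × 0.6916 × 9.661 = 1.04366
NOK→CHF→CAD→NOK: 0.09896 × 1.41 × 6.219 = 0.86776
Maximum is NOK→CAD→CHF→NOK at 1.0437; arbitrage exists.

1.0437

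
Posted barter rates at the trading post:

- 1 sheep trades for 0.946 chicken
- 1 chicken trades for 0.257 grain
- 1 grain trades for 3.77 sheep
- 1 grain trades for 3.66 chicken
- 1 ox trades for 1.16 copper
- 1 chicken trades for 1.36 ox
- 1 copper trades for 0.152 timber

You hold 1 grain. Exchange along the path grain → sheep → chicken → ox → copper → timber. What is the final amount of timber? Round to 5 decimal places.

0.85521

1 grain × 3.77 = 3.77 sheep
3.77 sheep × 0.946 = 3.56642 chicken
3.56642 chicken × 1.36 = 4.8503312 ox
4.8503312 ox × 1.16 = 5.626384192 copper
5.626384192 copper × 0.152 = 0.855210397184 timber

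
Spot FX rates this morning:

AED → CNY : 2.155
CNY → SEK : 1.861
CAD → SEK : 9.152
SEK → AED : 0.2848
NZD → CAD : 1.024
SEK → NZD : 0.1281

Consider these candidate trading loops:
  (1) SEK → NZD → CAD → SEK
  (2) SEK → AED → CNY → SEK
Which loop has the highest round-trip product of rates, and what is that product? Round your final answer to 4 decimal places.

1.2005

(1) 0.1281 × 1.024 × 9.152 = 1.20051
(2) 0.2848 × 2.155 × 1.861 = 1.14218
Highest is cycle (1) at 1.2005 (>1, arbitrage).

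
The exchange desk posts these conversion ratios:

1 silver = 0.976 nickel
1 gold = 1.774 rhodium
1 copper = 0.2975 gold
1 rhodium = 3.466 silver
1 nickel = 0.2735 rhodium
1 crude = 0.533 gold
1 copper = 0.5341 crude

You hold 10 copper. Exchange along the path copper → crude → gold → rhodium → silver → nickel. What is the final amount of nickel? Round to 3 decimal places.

10 copper × 0.5341 = 5.341 crude
5.341 crude × 0.533 = 2.846753 gold
2.846753 gold × 1.774 = 5.050139822 rhodium
5.050139822 rhodium × 3.466 = 17.503784623052 silver
17.503784623052 silver × 0.976 = 17.083693792098752 nickel

17.084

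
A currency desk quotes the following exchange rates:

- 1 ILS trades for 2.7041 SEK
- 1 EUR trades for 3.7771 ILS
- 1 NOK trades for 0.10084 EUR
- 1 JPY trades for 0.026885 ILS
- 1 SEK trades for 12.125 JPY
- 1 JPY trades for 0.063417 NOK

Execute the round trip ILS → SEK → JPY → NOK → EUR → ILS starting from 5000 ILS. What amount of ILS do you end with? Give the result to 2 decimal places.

3959.78

5000 ILS × 2.7041 = 13520.5 SEK
13520.5 SEK × 12.125 = 163936.0625 JPY
163936.0625 JPY × 0.063417 = 10396.3332755625 NOK
10396.3332755625 NOK × 0.10084 = 1048.3662475077225 EUR
1048.3662475077225 EUR × 3.7771 = 3959.78415346141865475 ILS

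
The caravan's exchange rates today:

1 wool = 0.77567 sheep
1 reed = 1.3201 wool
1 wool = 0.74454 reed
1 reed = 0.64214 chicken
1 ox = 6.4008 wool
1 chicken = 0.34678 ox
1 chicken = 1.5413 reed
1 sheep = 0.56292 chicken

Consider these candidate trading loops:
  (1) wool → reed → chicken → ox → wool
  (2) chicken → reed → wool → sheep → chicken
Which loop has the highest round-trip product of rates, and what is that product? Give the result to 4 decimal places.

(1) 0.74454 × 0.64214 × 0.34678 × 6.4008 = 1.06122
(2) 1.5413 × 1.3201 × 0.77567 × 0.56292 = 0.88842
Highest is cycle (1) at 1.0612 (>1, arbitrage).

1.0612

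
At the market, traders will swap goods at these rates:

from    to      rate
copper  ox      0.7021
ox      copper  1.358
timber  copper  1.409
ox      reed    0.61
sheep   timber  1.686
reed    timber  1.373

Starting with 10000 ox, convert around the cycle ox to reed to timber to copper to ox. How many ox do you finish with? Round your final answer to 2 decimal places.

8285.34

10000 ox × 0.61 = 6100 reed
6100 reed × 1.373 = 8375.3 timber
8375.3 timber × 1.409 = 11800.7977 copper
11800.7977 copper × 0.7021 = 8285.34006517 ox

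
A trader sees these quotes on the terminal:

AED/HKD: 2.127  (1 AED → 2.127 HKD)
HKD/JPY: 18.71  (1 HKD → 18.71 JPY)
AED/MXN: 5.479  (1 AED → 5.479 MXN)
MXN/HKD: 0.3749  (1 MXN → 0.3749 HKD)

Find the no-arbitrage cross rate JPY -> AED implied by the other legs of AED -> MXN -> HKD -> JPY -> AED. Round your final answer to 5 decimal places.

0.02602

Known legs of the cycle: 5.479 × 0.3749 × 18.71 = 38.431782541
For no arbitrage the full-cycle product must be 1, so the missing rate is 1 / 38.431782541 ≈ 0.0260201.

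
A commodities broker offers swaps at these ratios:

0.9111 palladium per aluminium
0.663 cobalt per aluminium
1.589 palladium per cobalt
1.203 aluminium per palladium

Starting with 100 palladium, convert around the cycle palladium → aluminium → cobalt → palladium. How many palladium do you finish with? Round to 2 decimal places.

126.74

100 palladium × 1.203 = 120.3 aluminium
120.3 aluminium × 0.663 = 79.7589 cobalt
79.7589 cobalt × 1.589 = 126.7368921 palladium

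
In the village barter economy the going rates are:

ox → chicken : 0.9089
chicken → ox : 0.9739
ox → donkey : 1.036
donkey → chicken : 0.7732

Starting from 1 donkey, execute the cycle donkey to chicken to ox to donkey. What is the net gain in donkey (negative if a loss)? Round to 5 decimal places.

-0.21987

1 donkey × 0.7732 = 0.7732 chicken
0.7732 chicken × 0.9739 = 0.75301948 ox
0.75301948 ox × 1.036 = 0.78012818128 donkey
Net change: 0.78012818128 − 1 = -0.21987181872 donkey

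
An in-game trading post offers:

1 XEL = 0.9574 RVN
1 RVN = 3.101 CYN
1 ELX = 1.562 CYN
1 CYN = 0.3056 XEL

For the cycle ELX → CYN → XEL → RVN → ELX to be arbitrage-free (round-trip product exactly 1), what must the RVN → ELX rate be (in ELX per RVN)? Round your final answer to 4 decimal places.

2.1881

Known legs of the cycle: 1.562 × 0.3056 × 0.9574 = 0.45701220928
For no arbitrage the full-cycle product must be 1, so the missing rate is 1 / 0.45701220928 ≈ 2.188125.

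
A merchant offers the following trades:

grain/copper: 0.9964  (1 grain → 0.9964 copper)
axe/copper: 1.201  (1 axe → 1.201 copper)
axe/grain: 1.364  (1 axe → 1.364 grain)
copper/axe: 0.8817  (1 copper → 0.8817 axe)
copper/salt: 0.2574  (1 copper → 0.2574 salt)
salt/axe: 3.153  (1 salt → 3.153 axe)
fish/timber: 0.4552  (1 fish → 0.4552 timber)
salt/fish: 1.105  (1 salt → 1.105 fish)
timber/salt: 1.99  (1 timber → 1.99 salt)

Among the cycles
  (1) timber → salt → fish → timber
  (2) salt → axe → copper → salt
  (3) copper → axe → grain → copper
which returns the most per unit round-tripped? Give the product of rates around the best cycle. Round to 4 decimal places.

1.1983

(1) 1.99 × 1.105 × 0.4552 = 1.00096
(2) 3.153 × 1.201 × 0.2574 = 0.97471
(3) 0.8817 × 1.364 × 0.9964 = 1.19831
Highest is cycle (3) at 1.1983 (>1, arbitrage).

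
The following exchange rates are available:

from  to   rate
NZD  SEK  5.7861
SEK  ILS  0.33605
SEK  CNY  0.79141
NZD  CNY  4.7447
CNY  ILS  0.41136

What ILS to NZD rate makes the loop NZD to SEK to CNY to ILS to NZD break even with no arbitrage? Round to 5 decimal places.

Known legs of the cycle: 5.7861 × 0.79141 × 0.41136 = 1.88369041567536
For no arbitrage the full-cycle product must be 1, so the missing rate is 1 / 1.88369041567536 ≈ 0.5308728.

0.53087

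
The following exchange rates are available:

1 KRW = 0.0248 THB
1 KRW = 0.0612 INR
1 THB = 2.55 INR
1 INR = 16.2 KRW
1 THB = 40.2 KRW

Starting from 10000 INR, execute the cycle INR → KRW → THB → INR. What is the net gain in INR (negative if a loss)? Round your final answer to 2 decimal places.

10000 INR × 16.2 = 162000 KRW
162000 KRW × 0.0248 = 4017.6 THB
4017.6 THB × 2.55 = 10244.88 INR
Net change: 10244.88 − 10000 = 244.88 INR

244.88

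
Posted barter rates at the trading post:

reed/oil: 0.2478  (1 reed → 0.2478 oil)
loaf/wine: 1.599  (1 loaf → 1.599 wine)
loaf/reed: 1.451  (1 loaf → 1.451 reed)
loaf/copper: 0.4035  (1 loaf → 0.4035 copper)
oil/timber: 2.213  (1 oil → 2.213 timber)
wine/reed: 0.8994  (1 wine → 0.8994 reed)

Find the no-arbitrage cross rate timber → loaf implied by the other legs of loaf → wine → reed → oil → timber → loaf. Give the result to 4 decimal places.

Known legs of the cycle: 1.599 × 0.8994 × 0.2478 × 2.213 = 0.78864955562484
For no arbitrage the full-cycle product must be 1, so the missing rate is 1 / 0.78864955562484 ≈ 1.267990.

1.2680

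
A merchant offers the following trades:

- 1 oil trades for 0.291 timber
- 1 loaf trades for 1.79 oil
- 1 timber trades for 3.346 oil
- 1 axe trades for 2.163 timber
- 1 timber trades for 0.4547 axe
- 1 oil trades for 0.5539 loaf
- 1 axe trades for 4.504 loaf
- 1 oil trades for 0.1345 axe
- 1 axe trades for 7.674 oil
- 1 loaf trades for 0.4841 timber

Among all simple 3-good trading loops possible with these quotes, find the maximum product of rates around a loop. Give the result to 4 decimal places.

loaf→oil→axe→loaf: 1.79 × 0.1345 × 4.504 = 1.08436
timber→axe→oil→timber: 0.4547 × 7.674 × 0.291 = 1.01541
loaf→timber→axe→loaf: 0.4841 × 0.4547 × 4.504 = 0.99142
timber→oil→axe→timber: 3.346 × 0.1345 × 2.163 = 0.97343
loaf→timber→oil→loaf: 0.4841 × 3.346 × 0.5539 = 0.89721
Maximum is loaf→oil→axe→loaf at 1.0844; arbitrage exists.

1.0844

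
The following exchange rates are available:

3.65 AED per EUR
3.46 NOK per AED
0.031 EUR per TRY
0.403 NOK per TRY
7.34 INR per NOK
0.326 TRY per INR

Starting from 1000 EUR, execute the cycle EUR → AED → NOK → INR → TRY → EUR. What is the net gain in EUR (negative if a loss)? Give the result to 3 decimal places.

1000 EUR × 3.65 = 3650 AED
3650 AED × 3.46 = 12629 NOK
12629 NOK × 7.34 = 92696.86 INR
92696.86 INR × 0.326 = 30219.17636 TRY
30219.17636 TRY × 0.031 = 936.79446716 EUR
Net change: 936.79446716 − 1000 = -63.20553284 EUR

-63.206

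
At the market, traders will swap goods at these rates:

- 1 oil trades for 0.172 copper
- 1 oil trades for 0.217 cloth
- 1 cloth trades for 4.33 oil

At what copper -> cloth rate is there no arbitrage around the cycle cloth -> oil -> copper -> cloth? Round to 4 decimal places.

Known legs of the cycle: 4.33 × 0.172 = 0.74476
For no arbitrage the full-cycle product must be 1, so the missing rate is 1 / 0.74476 ≈ 1.342714.

1.3427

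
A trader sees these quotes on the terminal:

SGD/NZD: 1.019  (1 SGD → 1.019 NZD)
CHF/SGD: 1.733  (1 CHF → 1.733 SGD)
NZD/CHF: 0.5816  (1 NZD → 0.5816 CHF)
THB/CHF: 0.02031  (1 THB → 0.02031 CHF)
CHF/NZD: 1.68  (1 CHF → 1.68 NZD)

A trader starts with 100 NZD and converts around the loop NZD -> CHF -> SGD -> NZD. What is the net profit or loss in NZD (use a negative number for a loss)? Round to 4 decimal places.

100 NZD × 0.5816 = 58.16 CHF
58.16 CHF × 1.733 = 100.79128 SGD
100.79128 SGD × 1.019 = 102.70631432 NZD
Net change: 102.70631432 − 100 = 2.70631432 NZD

2.7063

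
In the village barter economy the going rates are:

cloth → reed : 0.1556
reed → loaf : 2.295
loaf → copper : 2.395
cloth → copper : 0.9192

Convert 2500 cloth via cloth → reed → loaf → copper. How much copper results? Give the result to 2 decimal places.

2138.15

2500 cloth × 0.1556 = 389 reed
389 reed × 2.295 = 892.755 loaf
892.755 loaf × 2.395 = 2138.148225 copper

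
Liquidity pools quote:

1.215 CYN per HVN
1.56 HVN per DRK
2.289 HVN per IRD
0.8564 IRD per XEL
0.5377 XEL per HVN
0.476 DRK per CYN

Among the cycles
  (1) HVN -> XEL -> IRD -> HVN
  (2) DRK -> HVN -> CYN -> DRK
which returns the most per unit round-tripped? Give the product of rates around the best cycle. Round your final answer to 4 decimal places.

1.0541

(1) 0.5377 × 0.8564 × 2.289 = 1.05405
(2) 1.56 × 1.215 × 0.476 = 0.90221
Highest is cycle (1) at 1.0541 (>1, arbitrage).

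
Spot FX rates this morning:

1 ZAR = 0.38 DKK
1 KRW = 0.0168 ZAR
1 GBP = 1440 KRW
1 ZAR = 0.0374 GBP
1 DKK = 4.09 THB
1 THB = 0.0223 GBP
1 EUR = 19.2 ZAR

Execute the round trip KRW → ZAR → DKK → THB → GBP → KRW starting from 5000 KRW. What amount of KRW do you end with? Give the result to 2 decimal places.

4192.31

5000 KRW × 0.0168 = 84 ZAR
84 ZAR × 0.38 = 31.92 DKK
31.92 DKK × 4.09 = 130.5528 THB
130.5528 THB × 0.0223 = 2.91132744 GBP
2.91132744 GBP × 1440 = 4192.3115136 KRW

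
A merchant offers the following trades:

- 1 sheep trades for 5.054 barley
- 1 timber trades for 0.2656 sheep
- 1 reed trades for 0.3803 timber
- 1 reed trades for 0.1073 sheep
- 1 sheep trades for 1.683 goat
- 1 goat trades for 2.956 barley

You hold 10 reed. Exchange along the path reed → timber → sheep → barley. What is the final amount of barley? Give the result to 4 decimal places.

10 reed × 0.3803 = 3.803 timber
3.803 timber × 0.2656 = 1.0100768 sheep
1.0100768 sheep × 5.054 = 5.1049281472 barley

5.1049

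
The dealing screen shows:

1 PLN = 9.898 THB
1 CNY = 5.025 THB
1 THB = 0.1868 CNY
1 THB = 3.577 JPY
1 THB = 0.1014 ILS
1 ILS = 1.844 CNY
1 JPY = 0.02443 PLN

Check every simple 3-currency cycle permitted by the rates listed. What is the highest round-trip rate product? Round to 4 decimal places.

0.9396

THB→ILS→CNY→THB: 0.1014 × 1.844 × 5.025 = 0.93958
PLN→THB→JPY→PLN: 9.898 × 3.577 × 0.02443 = 0.86495
Maximum is THB→ILS→CNY→THB at 0.9396; no arbitrage — every cycle loses value.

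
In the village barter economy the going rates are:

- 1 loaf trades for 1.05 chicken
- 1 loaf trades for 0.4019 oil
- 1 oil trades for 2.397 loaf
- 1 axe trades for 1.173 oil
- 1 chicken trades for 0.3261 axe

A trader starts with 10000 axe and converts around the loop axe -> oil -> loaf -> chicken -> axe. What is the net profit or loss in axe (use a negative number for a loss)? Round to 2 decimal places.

10000 axe × 1.173 = 11730 oil
11730 oil × 2.397 = 28116.81 loaf
28116.81 loaf × 1.05 = 29522.6505 chicken
29522.6505 chicken × 0.3261 = 9627.33632805 axe
Net change: 9627.33632805 − 10000 = -372.66367195 axe

-372.66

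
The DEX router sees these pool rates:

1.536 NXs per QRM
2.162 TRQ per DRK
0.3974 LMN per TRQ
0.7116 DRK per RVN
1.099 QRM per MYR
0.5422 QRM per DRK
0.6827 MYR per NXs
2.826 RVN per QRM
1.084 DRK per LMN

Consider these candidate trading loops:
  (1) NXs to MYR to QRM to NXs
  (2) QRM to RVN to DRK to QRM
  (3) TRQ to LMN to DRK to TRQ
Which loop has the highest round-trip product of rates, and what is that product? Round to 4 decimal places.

1.1524

(1) 0.6827 × 1.099 × 1.536 = 1.15244
(2) 2.826 × 0.7116 × 0.5422 = 1.09035
(3) 0.3974 × 1.084 × 2.162 = 0.93135
Highest is cycle (1) at 1.1524 (>1, arbitrage).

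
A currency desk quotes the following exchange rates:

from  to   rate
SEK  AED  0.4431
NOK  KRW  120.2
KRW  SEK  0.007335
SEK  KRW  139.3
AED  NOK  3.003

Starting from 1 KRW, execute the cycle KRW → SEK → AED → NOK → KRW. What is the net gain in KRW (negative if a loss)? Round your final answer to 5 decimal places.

1 KRW × 0.007335 = 0.007335 SEK
0.007335 SEK × 0.4431 = 0.0032501385 AED
0.0032501385 AED × 3.003 = 0.0097601659155 NOK
0.0097601659155 NOK × 120.2 = 1.1731719430431 KRW
Net change: 1.1731719430431 − 1 = 0.1731719430431 KRW

0.17317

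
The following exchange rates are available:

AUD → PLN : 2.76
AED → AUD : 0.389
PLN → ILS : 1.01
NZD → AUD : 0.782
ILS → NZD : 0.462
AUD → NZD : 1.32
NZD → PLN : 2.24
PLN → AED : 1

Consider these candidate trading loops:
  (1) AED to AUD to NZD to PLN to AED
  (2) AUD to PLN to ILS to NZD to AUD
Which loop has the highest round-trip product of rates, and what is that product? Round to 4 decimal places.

1.1502

(1) 0.389 × 1.32 × 2.24 × 1 = 1.15020
(2) 2.76 × 1.01 × 0.462 × 0.782 = 1.00712
Highest is cycle (1) at 1.1502 (>1, arbitrage).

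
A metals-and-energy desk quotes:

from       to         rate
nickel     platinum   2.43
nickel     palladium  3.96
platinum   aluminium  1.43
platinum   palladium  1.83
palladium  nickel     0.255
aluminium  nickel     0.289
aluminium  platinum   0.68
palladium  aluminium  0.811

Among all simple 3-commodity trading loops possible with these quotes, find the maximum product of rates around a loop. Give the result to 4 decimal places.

platinum→palladium→nickel→platinum: 1.83 × 0.255 × 2.43 = 1.13396
platinum→palladium→aluminium→platinum: 1.83 × 0.811 × 0.68 = 1.00921
platinum→aluminium→nickel→platinum: 1.43 × 0.289 × 2.43 = 1.00425
nickel→palladium→aluminium→nickel: 3.96 × 0.811 × 0.289 = 0.92814
Maximum is platinum→palladium→nickel→platinum at 1.1340; arbitrage exists.

1.1340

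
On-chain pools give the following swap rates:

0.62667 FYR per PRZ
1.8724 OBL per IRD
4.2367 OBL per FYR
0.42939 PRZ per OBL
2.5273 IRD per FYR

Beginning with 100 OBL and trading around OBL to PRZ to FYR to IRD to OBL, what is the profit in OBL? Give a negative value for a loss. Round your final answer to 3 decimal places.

100 OBL × 0.42939 = 42.939 PRZ
42.939 PRZ × 0.62667 = 26.90858313 FYR
26.90858313 FYR × 2.5273 = 68.006062144449 IRD
68.006062144449 IRD × 1.8724 = 127.3345507592663076 OBL
Net change: 127.3345507592663076 − 100 = 27.3345507592663076 OBL

27.335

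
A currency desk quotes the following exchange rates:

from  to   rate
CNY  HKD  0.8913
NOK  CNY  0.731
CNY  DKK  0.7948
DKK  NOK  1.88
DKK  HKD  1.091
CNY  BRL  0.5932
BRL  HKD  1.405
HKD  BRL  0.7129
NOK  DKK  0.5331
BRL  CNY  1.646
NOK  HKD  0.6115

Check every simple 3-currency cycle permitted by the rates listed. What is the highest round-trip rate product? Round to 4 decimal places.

1.0923

DKK→NOK→CNY→DKK: 1.88 × 0.731 × 0.7948 = 1.09228
HKD→BRL→CNY→HKD: 0.7129 × 1.646 × 0.8913 = 1.04588
Maximum is DKK→NOK→CNY→DKK at 1.0923; arbitrage exists.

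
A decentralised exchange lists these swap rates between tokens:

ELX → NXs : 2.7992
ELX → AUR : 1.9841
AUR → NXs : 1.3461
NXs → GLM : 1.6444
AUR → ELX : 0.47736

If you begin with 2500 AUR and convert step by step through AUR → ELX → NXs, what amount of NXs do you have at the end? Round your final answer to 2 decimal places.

2500 AUR × 0.47736 = 1193.4 ELX
1193.4 ELX × 2.7992 = 3340.56528 NXs

3340.57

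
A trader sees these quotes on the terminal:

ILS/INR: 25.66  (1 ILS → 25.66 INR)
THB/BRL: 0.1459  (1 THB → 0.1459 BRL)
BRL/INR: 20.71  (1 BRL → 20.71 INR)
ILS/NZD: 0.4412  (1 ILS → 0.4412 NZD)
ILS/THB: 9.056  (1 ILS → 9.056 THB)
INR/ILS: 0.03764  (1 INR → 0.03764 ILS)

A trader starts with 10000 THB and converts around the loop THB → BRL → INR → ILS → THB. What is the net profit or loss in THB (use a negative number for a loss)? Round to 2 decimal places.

299.63

10000 THB × 0.1459 = 1459 BRL
1459 BRL × 20.71 = 30215.89 INR
30215.89 INR × 0.03764 = 1137.3260996 ILS
1137.3260996 ILS × 9.056 = 10299.6251579776 THB
Net change: 10299.6251579776 − 10000 = 299.6251579776 THB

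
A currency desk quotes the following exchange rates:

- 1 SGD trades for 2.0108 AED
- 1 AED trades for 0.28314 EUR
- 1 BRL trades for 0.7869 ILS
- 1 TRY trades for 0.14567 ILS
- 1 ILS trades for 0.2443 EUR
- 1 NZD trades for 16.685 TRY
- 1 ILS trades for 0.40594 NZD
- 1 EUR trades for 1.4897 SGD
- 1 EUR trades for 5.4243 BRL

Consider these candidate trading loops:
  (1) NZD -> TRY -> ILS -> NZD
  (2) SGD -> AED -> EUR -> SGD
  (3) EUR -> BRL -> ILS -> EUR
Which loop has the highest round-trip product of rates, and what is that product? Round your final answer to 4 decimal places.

1.0428

(1) 16.685 × 0.14567 × 0.40594 = 0.98664
(2) 2.0108 × 0.28314 × 1.4897 = 0.84814
(3) 5.4243 × 0.7869 × 0.2443 = 1.04277
Highest is cycle (3) at 1.0428 (>1, arbitrage).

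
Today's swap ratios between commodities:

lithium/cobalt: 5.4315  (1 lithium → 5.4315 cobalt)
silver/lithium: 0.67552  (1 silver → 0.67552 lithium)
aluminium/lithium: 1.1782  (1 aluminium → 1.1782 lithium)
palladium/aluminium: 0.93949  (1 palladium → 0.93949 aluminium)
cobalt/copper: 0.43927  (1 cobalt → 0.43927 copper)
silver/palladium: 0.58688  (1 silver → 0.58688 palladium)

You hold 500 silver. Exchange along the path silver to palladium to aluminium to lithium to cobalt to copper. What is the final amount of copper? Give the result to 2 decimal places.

774.96

500 silver × 0.58688 = 293.44 palladium
293.44 palladium × 0.93949 = 275.6839456 aluminium
275.6839456 aluminium × 1.1782 = 324.81082470592 lithium
324.81082470592 lithium × 5.4315 = 1764.20999439020448 cobalt
1764.20999439020448 cobalt × 0.43927 = 774.9645242357851219296 copper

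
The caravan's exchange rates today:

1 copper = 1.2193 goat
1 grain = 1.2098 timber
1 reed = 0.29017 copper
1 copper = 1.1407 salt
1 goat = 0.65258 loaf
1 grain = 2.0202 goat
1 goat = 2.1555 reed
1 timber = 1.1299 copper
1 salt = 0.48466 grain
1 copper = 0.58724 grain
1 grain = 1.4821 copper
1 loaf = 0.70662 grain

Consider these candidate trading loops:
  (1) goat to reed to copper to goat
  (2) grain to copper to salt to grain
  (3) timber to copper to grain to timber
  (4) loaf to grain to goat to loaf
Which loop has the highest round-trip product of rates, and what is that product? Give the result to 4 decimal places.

(1) 2.1555 × 0.29017 × 1.2193 = 0.76263
(2) 1.4821 × 1.1407 × 0.48466 = 0.81938
(3) 1.1299 × 0.58724 × 1.2098 = 0.80273
(4) 0.70662 × 2.0202 × 0.65258 = 0.93157
Highest is cycle (4) at 0.9316 (≤1, no arbitrage).

0.9316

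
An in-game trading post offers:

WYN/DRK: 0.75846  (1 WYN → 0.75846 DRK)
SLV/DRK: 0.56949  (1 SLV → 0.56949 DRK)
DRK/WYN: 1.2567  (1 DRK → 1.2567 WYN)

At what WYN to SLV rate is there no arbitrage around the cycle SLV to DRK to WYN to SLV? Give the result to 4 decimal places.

Known legs of the cycle: 0.56949 × 1.2567 = 0.715678083
For no arbitrage the full-cycle product must be 1, so the missing rate is 1 / 0.715678083 ≈ 1.397276.

1.3973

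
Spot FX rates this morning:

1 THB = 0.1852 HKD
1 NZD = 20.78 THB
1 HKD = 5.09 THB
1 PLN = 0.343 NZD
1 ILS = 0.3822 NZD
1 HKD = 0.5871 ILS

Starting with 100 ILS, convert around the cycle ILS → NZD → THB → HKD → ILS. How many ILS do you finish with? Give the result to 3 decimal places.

100 ILS × 0.3822 = 38.22 NZD
38.22 NZD × 20.78 = 794.2116 THB
794.2116 THB × 0.1852 = 147.08798832 HKD
147.08798832 HKD × 0.5871 = 86.355357942672 ILS

86.355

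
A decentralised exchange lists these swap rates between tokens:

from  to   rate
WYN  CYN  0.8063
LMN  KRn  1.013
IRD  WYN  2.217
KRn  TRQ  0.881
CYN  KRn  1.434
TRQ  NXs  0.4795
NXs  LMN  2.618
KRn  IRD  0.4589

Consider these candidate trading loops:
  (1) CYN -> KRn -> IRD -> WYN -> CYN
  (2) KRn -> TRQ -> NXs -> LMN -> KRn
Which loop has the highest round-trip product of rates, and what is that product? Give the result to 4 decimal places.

1.1763

(1) 1.434 × 0.4589 × 2.217 × 0.8063 = 1.17633
(2) 0.881 × 0.4795 × 2.618 × 1.013 = 1.12032
Highest is cycle (1) at 1.1763 (>1, arbitrage).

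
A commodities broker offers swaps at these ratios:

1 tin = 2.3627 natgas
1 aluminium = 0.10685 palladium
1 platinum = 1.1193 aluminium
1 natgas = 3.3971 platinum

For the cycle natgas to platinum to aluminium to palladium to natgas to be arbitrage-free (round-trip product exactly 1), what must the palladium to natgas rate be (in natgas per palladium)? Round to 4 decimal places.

Known legs of the cycle: 3.3971 × 1.1193 × 0.10685 = 0.4062836651055
For no arbitrage the full-cycle product must be 1, so the missing rate is 1 / 0.4062836651055 ≈ 2.461334.

2.4613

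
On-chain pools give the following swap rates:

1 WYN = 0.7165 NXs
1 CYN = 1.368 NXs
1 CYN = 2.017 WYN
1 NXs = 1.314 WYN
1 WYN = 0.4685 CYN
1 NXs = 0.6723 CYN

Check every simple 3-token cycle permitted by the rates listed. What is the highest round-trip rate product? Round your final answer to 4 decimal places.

0.9716

NXs→CYN→WYN→NXs: 0.6723 × 2.017 × 0.7165 = 0.97159
NXs→WYN→CYN→NXs: 1.314 × 0.4685 × 1.368 = 0.84215
Maximum is NXs→CYN→WYN→NXs at 0.9716; no arbitrage — every cycle loses value.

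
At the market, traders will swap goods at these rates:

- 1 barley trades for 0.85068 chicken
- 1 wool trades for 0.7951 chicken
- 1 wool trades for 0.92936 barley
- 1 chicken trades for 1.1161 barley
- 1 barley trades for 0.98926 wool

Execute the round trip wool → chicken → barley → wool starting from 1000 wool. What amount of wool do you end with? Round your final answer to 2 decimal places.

1000 wool × 0.7951 = 795.1 chicken
795.1 chicken × 1.1161 = 887.41111 barley
887.41111 barley × 0.98926 = 877.8803146786 wool

877.88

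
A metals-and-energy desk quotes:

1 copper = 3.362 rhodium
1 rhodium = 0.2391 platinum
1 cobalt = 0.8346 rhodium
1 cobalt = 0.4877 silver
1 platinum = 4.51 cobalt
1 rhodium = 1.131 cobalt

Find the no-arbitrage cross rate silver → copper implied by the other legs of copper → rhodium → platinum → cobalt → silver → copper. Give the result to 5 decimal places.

Known legs of the cycle: 3.362 × 0.2391 × 4.51 × 0.4877 = 1.7680990169634
For no arbitrage the full-cycle product must be 1, so the missing rate is 1 / 1.7680990169634 ≈ 0.5655792.

0.56558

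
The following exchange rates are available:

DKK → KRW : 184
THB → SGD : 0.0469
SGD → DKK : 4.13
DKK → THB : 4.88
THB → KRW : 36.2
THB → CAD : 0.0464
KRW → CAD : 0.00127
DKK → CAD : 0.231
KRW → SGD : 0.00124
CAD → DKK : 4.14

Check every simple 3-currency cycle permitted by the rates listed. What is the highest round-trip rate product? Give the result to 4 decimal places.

0.9674

CAD→DKK→KRW→CAD: 4.14 × 184 × 0.00127 = 0.96744
THB→SGD→DKK→THB: 0.0469 × 4.13 × 4.88 = 0.94524
DKK→KRW→SGD→DKK: 184 × 0.00124 × 4.13 = 0.94230
CAD→DKK→THB→CAD: 4.14 × 4.88 × 0.0464 = 0.93743
Maximum is CAD→DKK→KRW→CAD at 0.9674; no arbitrage — every cycle loses value.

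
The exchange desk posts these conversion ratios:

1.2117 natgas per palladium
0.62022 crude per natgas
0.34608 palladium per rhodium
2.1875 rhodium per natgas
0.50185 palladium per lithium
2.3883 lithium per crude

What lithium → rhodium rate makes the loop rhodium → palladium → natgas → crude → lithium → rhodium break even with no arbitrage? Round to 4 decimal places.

1.6099

Known legs of the cycle: 0.34608 × 1.2117 × 0.62022 × 2.3883 = 0.621163967588883936
For no arbitrage the full-cycle product must be 1, so the missing rate is 1 / 0.621163967588883936 ≈ 1.609881.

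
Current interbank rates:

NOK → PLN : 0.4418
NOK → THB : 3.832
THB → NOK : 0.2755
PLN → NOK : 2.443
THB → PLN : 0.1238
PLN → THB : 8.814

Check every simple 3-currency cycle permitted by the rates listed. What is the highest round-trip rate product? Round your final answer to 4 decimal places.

1.1590

THB→PLN→NOK→THB: 0.1238 × 2.443 × 3.832 = 1.15896
THB→NOK→PLN→THB: 0.2755 × 0.4418 × 8.814 = 1.07280
Maximum is THB→PLN→NOK→THB at 1.1590; arbitrage exists.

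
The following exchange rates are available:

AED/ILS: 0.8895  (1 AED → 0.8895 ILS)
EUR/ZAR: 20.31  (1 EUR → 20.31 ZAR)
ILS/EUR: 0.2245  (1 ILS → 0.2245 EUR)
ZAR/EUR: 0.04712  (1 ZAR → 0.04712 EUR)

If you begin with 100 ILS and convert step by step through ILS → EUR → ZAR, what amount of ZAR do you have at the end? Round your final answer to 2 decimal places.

100 ILS × 0.2245 = 22.45 EUR
22.45 EUR × 20.31 = 455.9595 ZAR

455.96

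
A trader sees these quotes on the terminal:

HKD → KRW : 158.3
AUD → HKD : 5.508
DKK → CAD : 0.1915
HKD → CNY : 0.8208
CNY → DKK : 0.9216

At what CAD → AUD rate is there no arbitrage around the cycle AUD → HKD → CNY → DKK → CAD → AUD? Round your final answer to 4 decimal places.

1.2533

Known legs of the cycle: 5.508 × 0.8208 × 0.9216 × 0.1915 = 0.79788908445696
For no arbitrage the full-cycle product must be 1, so the missing rate is 1 / 0.79788908445696 ≈ 1.253307.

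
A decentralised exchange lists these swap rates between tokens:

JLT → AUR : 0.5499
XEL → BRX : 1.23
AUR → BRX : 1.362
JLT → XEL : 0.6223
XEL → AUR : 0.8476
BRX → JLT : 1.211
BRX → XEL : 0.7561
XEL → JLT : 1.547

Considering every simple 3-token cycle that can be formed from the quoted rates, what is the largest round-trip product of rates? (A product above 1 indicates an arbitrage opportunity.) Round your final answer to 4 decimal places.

XEL→BRX→JLT→XEL: 1.23 × 1.211 × 0.6223 = 0.92693
BRX→JLT→AUR→BRX: 1.211 × 0.5499 × 1.362 = 0.90700
XEL→AUR→BRX→XEL: 0.8476 × 1.362 × 0.7561 = 0.87287
Maximum is XEL→BRX→JLT→XEL at 0.9269; no arbitrage — every cycle loses value.

0.9269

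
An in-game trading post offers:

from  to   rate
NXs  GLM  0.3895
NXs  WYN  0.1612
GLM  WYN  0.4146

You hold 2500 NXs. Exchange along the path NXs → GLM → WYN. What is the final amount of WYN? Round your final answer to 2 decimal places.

2500 NXs × 0.3895 = 973.75 GLM
973.75 GLM × 0.4146 = 403.71675 WYN

403.72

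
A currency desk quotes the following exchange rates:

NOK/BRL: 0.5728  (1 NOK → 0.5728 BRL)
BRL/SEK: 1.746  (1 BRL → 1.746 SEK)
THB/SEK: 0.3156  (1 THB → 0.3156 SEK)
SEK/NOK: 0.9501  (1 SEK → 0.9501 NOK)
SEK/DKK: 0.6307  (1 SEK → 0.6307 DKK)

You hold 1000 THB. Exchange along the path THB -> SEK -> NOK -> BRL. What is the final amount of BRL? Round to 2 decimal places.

171.75

1000 THB × 0.3156 = 315.6 SEK
315.6 SEK × 0.9501 = 299.85156 NOK
299.85156 NOK × 0.5728 = 171.754973568 BRL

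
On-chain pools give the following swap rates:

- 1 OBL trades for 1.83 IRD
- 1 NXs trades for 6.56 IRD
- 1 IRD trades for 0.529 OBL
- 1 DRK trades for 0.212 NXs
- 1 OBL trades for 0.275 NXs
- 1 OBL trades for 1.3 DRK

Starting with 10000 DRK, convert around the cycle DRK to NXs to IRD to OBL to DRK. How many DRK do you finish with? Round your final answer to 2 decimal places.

9563.98

10000 DRK × 0.212 = 2120 NXs
2120 NXs × 6.56 = 13907.2 IRD
13907.2 IRD × 0.529 = 7356.9088 OBL
7356.9088 OBL × 1.3 = 9563.98144 DRK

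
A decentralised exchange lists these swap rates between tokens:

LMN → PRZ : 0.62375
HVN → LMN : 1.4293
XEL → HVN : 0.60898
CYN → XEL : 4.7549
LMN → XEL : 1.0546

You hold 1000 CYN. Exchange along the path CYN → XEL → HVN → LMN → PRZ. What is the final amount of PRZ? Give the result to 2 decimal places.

2581.54

1000 CYN × 4.7549 = 4754.9 XEL
4754.9 XEL × 0.60898 = 2895.639002 HVN
2895.639002 HVN × 1.4293 = 4138.7368255586 LMN
4138.7368255586 LMN × 0.62375 = 2581.53709494217675 PRZ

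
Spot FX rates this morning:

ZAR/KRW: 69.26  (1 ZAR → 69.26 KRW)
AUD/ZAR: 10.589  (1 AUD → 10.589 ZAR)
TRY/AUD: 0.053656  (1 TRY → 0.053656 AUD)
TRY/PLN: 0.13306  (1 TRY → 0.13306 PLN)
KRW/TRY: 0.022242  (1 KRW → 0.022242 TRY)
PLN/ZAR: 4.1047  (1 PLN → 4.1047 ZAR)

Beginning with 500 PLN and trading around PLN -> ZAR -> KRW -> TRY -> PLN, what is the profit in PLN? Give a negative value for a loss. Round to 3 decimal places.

-79.317

500 PLN × 4.1047 = 2052.35 ZAR
2052.35 ZAR × 69.26 = 142145.761 KRW
142145.761 KRW × 0.022242 = 3161.606016162 TRY
3161.606016162 TRY × 0.13306 = 420.68329651051572 PLN
Net change: 420.68329651051572 − 500 = -79.31670348948428 PLN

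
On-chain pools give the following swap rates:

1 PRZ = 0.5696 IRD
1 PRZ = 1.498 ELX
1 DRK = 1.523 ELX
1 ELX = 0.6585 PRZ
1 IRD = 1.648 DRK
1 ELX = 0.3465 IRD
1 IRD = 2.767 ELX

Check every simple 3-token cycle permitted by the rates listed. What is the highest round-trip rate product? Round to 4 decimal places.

IRD→ELX→PRZ→IRD: 2.767 × 0.6585 × 0.5696 = 1.03785
IRD→DRK→ELX→IRD: 1.648 × 1.523 × 0.3465 = 0.86968
Maximum is IRD→ELX→PRZ→IRD at 1.0379; arbitrage exists.

1.0379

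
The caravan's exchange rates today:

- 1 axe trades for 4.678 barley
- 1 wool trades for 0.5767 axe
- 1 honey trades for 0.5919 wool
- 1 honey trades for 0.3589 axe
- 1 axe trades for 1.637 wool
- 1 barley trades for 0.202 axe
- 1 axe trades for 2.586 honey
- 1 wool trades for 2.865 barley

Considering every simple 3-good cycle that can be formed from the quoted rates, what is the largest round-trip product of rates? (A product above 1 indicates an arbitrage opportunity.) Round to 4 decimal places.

barley→axe→wool→barley: 0.202 × 1.637 × 2.865 = 0.94738
axe→honey→wool→axe: 2.586 × 0.5919 × 0.5767 = 0.88273
Maximum is barley→axe→wool→barley at 0.9474; no arbitrage — every cycle loses value.

0.9474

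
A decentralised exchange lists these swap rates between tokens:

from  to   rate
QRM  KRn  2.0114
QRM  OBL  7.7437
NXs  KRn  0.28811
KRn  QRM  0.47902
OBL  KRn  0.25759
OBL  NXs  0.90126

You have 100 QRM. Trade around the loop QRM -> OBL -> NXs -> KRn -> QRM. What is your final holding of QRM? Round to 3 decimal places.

100 QRM × 7.7437 = 774.37 OBL
774.37 OBL × 0.90126 = 697.9087062 NXs
697.9087062 NXs × 0.28811 = 201.074477343282 KRn
201.074477343282 KRn × 0.47902 = 96.31869613697894364 QRM

96.319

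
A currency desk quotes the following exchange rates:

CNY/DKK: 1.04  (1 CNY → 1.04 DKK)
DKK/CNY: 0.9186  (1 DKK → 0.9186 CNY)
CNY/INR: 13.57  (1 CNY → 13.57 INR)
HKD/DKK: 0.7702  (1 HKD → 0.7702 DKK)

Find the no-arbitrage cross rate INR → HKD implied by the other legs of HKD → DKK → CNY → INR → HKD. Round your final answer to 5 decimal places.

Known legs of the cycle: 0.7702 × 0.9186 × 13.57 = 9.6008526204
For no arbitrage the full-cycle product must be 1, so the missing rate is 1 / 9.6008526204 ≈ 0.1041574.

0.10416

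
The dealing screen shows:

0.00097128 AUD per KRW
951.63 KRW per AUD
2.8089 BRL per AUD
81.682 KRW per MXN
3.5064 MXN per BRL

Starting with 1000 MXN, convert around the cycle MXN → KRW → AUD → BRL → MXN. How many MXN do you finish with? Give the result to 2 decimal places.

1000 MXN × 81.682 = 81682 KRW
81682 KRW × 0.00097128 = 79.33609296 AUD
79.33609296 AUD × 2.8089 = 222.847151515344 BRL
222.847151515344 BRL × 3.5064 = 781.3912520734022016 MXN

781.39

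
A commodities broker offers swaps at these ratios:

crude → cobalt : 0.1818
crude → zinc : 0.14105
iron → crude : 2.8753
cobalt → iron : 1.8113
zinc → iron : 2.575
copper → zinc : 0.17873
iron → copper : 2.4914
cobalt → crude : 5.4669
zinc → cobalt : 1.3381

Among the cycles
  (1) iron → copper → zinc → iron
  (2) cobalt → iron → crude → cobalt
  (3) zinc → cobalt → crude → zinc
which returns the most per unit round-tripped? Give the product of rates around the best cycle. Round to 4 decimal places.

1.1466

(1) 2.4914 × 0.17873 × 2.575 = 1.14662
(2) 1.8113 × 2.8753 × 0.1818 = 0.94682
(3) 1.3381 × 5.4669 × 0.14105 = 1.03182
Highest is cycle (1) at 1.1466 (>1, arbitrage).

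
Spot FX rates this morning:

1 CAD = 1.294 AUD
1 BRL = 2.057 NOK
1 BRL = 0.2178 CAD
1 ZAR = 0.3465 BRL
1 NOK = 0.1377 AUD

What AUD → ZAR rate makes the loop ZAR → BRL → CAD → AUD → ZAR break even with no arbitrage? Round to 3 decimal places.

10.240

Known legs of the cycle: 0.3465 × 0.2178 × 1.294 = 0.0976552038
For no arbitrage the full-cycle product must be 1, so the missing rate is 1 / 0.0976552038 ≈ 10.24011.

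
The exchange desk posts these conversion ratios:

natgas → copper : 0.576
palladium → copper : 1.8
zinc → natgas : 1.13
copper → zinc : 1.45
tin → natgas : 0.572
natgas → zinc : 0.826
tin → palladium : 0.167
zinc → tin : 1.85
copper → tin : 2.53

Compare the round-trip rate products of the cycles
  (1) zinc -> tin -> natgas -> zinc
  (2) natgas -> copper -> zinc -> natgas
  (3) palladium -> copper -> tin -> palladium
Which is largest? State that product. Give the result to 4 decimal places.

(1) 1.85 × 0.572 × 0.826 = 0.87407
(2) 0.576 × 1.45 × 1.13 = 0.94378
(3) 1.8 × 2.53 × 0.167 = 0.76052
Highest is cycle (2) at 0.9438 (≤1, no arbitrage).

0.9438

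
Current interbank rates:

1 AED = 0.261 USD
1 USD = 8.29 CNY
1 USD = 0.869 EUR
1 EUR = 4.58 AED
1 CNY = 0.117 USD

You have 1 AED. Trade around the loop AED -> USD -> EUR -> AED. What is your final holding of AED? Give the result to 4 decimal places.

1.0388

1 AED × 0.261 = 0.261 USD
0.261 USD × 0.869 = 0.226809 EUR
0.226809 EUR × 4.58 = 1.03878522 AED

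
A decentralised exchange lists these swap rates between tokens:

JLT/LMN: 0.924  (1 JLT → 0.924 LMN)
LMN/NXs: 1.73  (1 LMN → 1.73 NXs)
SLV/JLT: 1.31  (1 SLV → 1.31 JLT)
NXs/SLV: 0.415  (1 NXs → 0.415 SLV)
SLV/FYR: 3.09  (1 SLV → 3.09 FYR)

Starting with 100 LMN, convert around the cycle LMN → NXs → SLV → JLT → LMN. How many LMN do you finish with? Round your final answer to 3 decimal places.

86.904

100 LMN × 1.73 = 173 NXs
173 NXs × 0.415 = 71.795 SLV
71.795 SLV × 1.31 = 94.05145 JLT
94.05145 JLT × 0.924 = 86.9035398 LMN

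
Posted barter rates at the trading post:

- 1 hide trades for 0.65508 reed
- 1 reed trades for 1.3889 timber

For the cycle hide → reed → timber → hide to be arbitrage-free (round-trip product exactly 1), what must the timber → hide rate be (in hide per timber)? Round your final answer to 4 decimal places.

1.0991

Known legs of the cycle: 0.65508 × 1.3889 = 0.909840612
For no arbitrage the full-cycle product must be 1, so the missing rate is 1 / 0.909840612 ≈ 1.099094.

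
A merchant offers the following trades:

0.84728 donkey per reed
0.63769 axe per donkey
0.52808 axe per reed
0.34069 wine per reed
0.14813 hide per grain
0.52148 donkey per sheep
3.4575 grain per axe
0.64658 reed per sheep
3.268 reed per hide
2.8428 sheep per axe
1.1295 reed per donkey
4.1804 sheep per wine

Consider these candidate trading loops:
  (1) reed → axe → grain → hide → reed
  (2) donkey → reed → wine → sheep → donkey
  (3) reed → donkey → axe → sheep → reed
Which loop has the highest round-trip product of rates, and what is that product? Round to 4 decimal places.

(1) 0.52808 × 3.4575 × 0.14813 × 3.268 = 0.88387
(2) 1.1295 × 0.34069 × 4.1804 × 0.52148 = 0.83888
(3) 0.84728 × 0.63769 × 2.8428 × 0.64658 = 0.99313
Highest is cycle (3) at 0.9931 (≤1, no arbitrage).

0.9931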